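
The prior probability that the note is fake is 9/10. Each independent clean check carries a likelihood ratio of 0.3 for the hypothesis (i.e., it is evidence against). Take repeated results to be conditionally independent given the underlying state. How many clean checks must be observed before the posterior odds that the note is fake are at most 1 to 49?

Prior odds = 0.9/0.1 = 9.
Likelihood ratio per clean check = 0.3.
Target odds = 1/49.
Need 9 × 0.3ⁿ ≤ 1/49, i.e. 0.3ⁿ ≤ 1/441.
0.3⁵ = 243/100000 is still above 1/441 but 0.3⁶ = 729/1000000 is at or below it, so n = 6.

6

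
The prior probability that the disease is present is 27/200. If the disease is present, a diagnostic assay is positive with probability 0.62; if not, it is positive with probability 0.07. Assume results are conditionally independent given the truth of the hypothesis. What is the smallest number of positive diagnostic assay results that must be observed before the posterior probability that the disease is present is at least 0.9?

2

Prior odds = 0.135/0.865 = 27/173.
Likelihood ratio of a positive = 0.62/0.07 = 62/7.
Target posterior odds = 0.9/0.1 = 9.
Need (27/173) × (62/7)ⁿ ≥ 9, i.e. (62/7)ⁿ ≥ 173/3.
(62/7)¹ = 62/7 falls short of 173/3 but (62/7)² = 3844/49 reaches it, so n = 2.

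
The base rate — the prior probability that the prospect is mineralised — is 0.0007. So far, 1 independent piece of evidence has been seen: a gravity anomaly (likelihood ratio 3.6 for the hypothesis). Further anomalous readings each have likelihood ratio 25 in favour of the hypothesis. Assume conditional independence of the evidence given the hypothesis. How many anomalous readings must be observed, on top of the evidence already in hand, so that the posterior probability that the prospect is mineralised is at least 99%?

4

Prior odds = 0.0007/0.9993 = 7/9993.
Bayes factor of the evidence already in hand = 3.6.
Odds after that evidence = (7/9993) × 3.6 = 42/16655.
Target odds = 0.99/0.01 = 99.
Need 25ⁿ ≥ 99 ÷ (42/16655) = 549615/14.
25³ = 15625 falls short of 549615/14 but 25⁴ = 390625 reaches it, so n = 4.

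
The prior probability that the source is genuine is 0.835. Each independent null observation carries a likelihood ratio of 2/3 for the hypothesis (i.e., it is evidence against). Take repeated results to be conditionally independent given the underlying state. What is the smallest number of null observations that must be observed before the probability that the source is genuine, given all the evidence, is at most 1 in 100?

16

Prior odds = 0.835/0.165 = 167/33.
Likelihood ratio per null observation = 2/3.
Target odds: 0.01 ÷ 0.99 = 1/99.
Need (167/33) × (2/3)ⁿ ≤ 1/99, i.e. (2/3)ⁿ ≤ 1/501.
(2/3)¹⁵ = 32768/14348907 is still above 1/501 but (2/3)¹⁶ = 65536/43046721 is at or below it, so n = 16.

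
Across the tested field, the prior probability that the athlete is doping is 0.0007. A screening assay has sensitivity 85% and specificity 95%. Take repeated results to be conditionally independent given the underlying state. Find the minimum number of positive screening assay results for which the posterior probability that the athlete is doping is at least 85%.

Prior odds: 0.0007 ÷ 0.9993 = 7/9993.
False-positive rate = 1 − 0.95 = 0.05; likelihood ratio of a positive = 0.85/0.05 = 17.
Target odds: 0.85 ÷ 0.15 = 17/3.
Need (7/9993) × 17ⁿ ≥ 17/3, i.e. 17ⁿ ≥ 56627/7.
17³ = 4913 falls short of 56627/7 but 17⁴ = 83521 reaches it, so n = 4.

4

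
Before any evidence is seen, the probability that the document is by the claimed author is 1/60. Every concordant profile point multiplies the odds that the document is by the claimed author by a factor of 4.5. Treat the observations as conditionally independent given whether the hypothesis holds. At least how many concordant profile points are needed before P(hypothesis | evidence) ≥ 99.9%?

8

Prior odds: (1/60) ÷ (59/60) = 1/59.
Likelihood ratio per concordant profile point = 4.5.
Target odds: 0.999 ÷ 0.001 = 999.
Require 4.5ⁿ ≥ 999 ÷ (1/59) = 58941.
4.5⁷ = 4782969/128 falls short of 58941 but 4.5⁸ = 43046721/256 reaches it, so n = 8.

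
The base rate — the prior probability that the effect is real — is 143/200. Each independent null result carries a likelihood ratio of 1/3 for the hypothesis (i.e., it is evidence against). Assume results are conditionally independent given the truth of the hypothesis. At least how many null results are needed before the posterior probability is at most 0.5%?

Prior odds: 0.715 ÷ 0.285 = 143/57.
Likelihood ratio per null result = 1/3.
Target odds: 0.005 ÷ 0.995 = 1/199.
Need (143/57) × (1/3)ⁿ ≤ 1/199, i.e. (1/3)ⁿ ≤ 57/28457.
(1/3)⁵ = 1/243 is still above 57/28457 but (1/3)⁶ = 1/729 is at or below it, so n = 6.

6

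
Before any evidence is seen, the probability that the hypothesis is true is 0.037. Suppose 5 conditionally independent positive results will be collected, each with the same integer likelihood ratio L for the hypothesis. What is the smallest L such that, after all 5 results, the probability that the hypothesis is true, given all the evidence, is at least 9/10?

Prior odds = 0.037/0.963 = 37/963.
Target odds = 0.9/0.1 = 9.
Need L⁵ ≥ 9 ÷ (37/963) = 8667/37.
2⁵ = 32 < 8667/37 ≤ 243 = 3⁵, so L = 3.

3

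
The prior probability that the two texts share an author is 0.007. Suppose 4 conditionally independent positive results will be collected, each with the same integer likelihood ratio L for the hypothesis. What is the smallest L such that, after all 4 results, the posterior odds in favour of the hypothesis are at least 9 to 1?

6

Prior odds = 0.007/0.993 = 7/993.
Target odds = 9.
Need L⁴ ≥ 9 ÷ (7/993) = 8937/7.
5⁴ = 625 < 8937/7 ≤ 1296 = 6⁴, so L = 6.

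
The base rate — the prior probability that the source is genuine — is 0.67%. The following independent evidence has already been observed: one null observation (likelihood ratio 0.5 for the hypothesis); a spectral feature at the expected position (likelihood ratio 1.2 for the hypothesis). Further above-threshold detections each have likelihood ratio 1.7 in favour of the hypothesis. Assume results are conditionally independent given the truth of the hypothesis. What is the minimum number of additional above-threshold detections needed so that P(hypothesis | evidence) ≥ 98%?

Prior odds = 0.0067/0.9933 = 67/9933.
Combined Bayes factor of the evidence already in hand = 0.5 × 1.2 = 0.6.
Odds after that evidence = (67/9933) × 0.6 = 67/16555.
Target odds = 0.98/0.02 = 49.
Need 1.7ⁿ ≥ 49 ÷ (67/16555) = 811195/67.
1.7¹⁷ ≈8272.4 falls short of 811195/67 but 1.7¹⁸ ≈14063.1 reaches it, so n = 18.

18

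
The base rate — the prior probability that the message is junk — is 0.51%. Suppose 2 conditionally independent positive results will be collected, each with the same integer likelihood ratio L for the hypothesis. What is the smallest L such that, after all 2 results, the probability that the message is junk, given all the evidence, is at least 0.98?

Prior odds = 0.0051/0.9949 = 51/9949.
Target odds = 0.98/0.02 = 49.
Need L² ≥ 49 ÷ (51/9949) = 487501/51.
97² = 9409 < 487501/51 ≤ 9604 = 98², so L = 98.

98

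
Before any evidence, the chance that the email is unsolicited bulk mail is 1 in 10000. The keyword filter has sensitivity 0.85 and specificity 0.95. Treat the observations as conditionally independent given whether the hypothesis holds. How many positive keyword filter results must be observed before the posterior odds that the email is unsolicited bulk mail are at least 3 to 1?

Prior odds: 0.0001 ÷ 0.9999 = 1/9999.
False-positive rate = 1 − 0.95 = 0.05; likelihood ratio of a positive = 0.85/0.05 = 17.
Target odds = 3.
Need (1/9999) × 17ⁿ ≥ 3, i.e. 17ⁿ ≥ 29997.
17³ = 4913 falls short of 29997 but 17⁴ = 83521 reaches it, so n = 4.

4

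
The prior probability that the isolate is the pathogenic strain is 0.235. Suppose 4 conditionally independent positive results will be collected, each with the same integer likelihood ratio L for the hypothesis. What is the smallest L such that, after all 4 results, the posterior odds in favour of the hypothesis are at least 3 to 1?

2

Prior odds = 0.235/0.765 = 47/153.
Target odds = 3.
Need L⁴ ≥ 3 ÷ (47/153) = 459/47.
1⁴ = 1 < 459/47 ≤ 16 = 2⁴, so L = 2.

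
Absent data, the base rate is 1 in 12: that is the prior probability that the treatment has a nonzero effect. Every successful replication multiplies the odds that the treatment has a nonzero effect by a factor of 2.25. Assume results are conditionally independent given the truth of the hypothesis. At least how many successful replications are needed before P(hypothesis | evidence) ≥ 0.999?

Prior odds = (1/12)/(11/12) = 1/11.
Likelihood ratio per successful replication = 2.25.
Target posterior odds = 0.999/0.001 = 999.
Need (1/11) × 2.25ⁿ ≥ 999, i.e. 2.25ⁿ ≥ 10989.
2.25¹¹ ≈7481.83 falls short of 10989 but 2.25¹² ≈16834.1 reaches it, so n = 12.

12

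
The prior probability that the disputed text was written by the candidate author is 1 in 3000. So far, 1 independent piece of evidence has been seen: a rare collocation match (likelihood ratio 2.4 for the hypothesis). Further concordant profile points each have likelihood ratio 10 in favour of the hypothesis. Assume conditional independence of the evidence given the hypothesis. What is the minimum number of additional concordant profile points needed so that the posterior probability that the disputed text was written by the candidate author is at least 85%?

Prior odds = (1/3000)/(2999/3000) = 1/2999.
Bayes factor of the evidence already in hand = 2.4.
Odds after that evidence = (1/2999) × 2.4 = 12/14995.
Target odds = 0.85/0.15 = 17/3.
Need 10ⁿ ≥ 17/3 ÷ (12/14995) = 254915/36.
10³ = 1000 falls short of 254915/36 but 10⁴ = 10000 reaches it, so n = 4.

4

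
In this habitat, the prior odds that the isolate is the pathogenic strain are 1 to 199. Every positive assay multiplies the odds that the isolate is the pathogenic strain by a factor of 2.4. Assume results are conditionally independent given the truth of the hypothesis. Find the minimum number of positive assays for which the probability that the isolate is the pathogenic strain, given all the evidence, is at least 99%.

12

Prior odds = 1/199.
Likelihood ratio per positive assay = 2.4.
Target posterior odds = 0.99/0.01 = 99.
Need (1/199) × 2.4ⁿ ≥ 99, i.e. 2.4ⁿ ≥ 19701.
2.4¹¹ ≈15216.8 falls short of 19701 but 2.4¹² ≈36520.3 reaches it, so n = 12.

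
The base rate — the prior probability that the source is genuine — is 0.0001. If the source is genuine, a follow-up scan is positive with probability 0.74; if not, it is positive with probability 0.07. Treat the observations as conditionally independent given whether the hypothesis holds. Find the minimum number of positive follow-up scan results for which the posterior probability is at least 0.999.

Prior odds: 0.0001 ÷ 0.9999 = 1/9999.
Likelihood ratio of a positive = 0.74/0.07 = 74/7.
Target posterior odds = 0.999/0.001 = 999.
Need (1/9999) × (74/7)ⁿ ≥ 999, i.e. (74/7)ⁿ ≥ 9989001.
(74/7)⁶ ≈1.39573e+06 falls short of 9989001 but (74/7)⁷ ≈1.47549e+07 reaches it, so n = 7.

7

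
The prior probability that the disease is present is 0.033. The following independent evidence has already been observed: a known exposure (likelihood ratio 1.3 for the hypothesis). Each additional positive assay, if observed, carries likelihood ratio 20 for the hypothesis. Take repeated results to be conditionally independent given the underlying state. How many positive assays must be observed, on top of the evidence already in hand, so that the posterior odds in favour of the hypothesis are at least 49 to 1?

3

Prior odds = 0.033/0.967 = 33/967.
Bayes factor of the evidence already in hand = 1.3.
Odds after that evidence = (33/967) × 1.3 = 429/9670.
Target odds = 49.
Need 20ⁿ ≥ 49 ÷ (429/9670) = 473830/429.
20² = 400 falls short of 473830/429 but 20³ = 8000 reaches it, so n = 3.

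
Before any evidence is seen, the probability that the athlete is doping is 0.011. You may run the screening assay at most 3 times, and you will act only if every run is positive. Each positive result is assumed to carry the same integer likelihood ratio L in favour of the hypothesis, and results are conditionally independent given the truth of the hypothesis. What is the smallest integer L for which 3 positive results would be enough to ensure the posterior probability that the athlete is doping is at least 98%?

17

Prior odds = 0.011/0.989 = 11/989.
Target odds = 0.98/0.02 = 49.
Need L³ ≥ 49 ÷ (11/989) = 48461/11.
16³ = 4096 < 48461/11 ≤ 4913 = 17³, so L = 17.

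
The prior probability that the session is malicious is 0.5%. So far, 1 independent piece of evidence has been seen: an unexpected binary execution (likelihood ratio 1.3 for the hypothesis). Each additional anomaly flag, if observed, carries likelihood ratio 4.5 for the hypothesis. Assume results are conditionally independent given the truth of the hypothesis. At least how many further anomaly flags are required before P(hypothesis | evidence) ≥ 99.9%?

8

Prior odds = 0.005/0.995 = 1/199.
Bayes factor of the evidence already in hand = 1.3.
Odds after that evidence = (1/199) × 1.3 = 13/1990.
Target odds = 0.999/0.001 = 999.
Need 4.5ⁿ ≥ 999 ÷ (13/1990) = 1988010/13.
4.5⁷ = 4782969/128 falls short of 1988010/13 but 4.5⁸ = 43046721/256 reaches it, so n = 8.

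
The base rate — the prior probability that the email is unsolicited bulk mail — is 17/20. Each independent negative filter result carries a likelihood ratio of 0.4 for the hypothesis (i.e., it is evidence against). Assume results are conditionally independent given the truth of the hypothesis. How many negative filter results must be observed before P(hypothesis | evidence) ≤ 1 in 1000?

Prior odds: 0.85 ÷ 0.15 = 17/3.
Likelihood ratio per negative filter result = 0.4.
Target posterior odds = 0.001/0.999 = 1/999.
Require 0.4ⁿ ≤ 1/999 ÷ (17/3) = 1/5661.
0.4⁹ = 512/1953125 is still above 1/5661 but 0.4¹⁰ = 1024/9765625 is at or below it, so n = 10.

10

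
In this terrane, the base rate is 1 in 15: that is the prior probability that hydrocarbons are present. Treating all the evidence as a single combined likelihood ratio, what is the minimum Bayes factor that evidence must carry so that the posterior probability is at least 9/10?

126

Prior odds = (1/15)/(14/15) = 1/14.
Target odds = 0.9/0.1 = 9.
Required Bayes factor = 9 ÷ (1/14) = 126.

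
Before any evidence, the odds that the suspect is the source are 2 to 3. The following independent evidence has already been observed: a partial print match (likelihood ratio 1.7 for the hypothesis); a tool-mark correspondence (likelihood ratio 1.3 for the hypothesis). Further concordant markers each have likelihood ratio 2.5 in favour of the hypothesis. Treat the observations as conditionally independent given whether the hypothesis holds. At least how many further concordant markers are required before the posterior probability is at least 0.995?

6

Prior odds = 2/3.
Combined Bayes factor of the evidence already in hand = 1.7 × 1.3 = 2.21.
Odds after that evidence = (2/3) × 2.21 = 221/150.
Target odds = 0.995/0.005 = 199.
Need 2.5ⁿ ≥ 199 ÷ (221/150) = 29850/221.
2.5⁵ = 97.65625 falls short of 29850/221 but 2.5⁶ = 244.140625 reaches it, so n = 6.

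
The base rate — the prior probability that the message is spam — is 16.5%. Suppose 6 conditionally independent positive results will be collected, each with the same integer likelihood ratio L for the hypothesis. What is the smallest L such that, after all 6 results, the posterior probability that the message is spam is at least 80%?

Prior odds = 0.165/0.835 = 33/167.
Target odds = 0.8/0.2 = 4.
Need L⁶ ≥ 4 ÷ (33/167) = 668/33.
1⁶ = 1 < 668/33 ≤ 64 = 2⁶, so L = 2.

2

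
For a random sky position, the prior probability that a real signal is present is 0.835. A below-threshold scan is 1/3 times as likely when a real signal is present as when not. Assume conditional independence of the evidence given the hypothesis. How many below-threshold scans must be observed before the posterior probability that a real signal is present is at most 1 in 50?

6

Prior odds = 0.835/0.165 = 167/33.
Likelihood ratio per below-threshold scan = 1/3.
Target posterior odds = 0.02/0.98 = 1/49.
Require (1/3)ⁿ ≤ 1/49 ÷ (167/33) = 33/8183.
(1/3)⁵ = 1/243 is still above 33/8183 but (1/3)⁶ = 1/729 is at or below it, so n = 6.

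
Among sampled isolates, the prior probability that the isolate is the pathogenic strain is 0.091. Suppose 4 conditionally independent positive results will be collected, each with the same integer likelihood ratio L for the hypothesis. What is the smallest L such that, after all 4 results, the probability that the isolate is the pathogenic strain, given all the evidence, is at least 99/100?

Prior odds = 0.091/0.909 = 91/909.
Target odds = 0.99/0.01 = 99.
Need L⁴ ≥ 99 ÷ (91/909) = 89991/91.
5⁴ = 625 < 89991/91 ≤ 1296 = 6⁴, so L = 6.

6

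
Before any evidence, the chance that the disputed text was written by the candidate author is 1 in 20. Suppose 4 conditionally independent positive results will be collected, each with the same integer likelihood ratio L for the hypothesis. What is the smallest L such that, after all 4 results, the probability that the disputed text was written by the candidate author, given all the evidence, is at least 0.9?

Prior odds = 0.05/0.95 = 1/19.
Target odds = 0.9/0.1 = 9.
Need L⁴ ≥ 9 ÷ (1/19) = 171.
3⁴ = 81 < 171 ≤ 256 = 4⁴, so L = 4.

4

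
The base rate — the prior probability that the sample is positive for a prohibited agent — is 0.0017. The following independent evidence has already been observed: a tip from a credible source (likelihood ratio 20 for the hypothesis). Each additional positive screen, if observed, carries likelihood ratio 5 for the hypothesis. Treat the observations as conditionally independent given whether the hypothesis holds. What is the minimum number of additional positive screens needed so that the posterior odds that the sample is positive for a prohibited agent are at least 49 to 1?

5

Prior odds = 0.0017/0.9983 = 17/9983.
Bayes factor of the evidence already in hand = 20.
Odds after that evidence = (17/9983) × 20 = 340/9983.
Target odds = 49.
Need 5ⁿ ≥ 49 ÷ (340/9983) = 489167/340.
5⁴ = 625 falls short of 489167/340 but 5⁵ = 3125 reaches it, so n = 5.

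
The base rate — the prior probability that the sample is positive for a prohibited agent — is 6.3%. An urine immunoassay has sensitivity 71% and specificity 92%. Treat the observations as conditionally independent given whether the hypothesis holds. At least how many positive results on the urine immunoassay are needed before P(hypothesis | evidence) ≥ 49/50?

Prior odds = 0.063/0.937 = 63/937.
False-positive rate = 1 − 0.92 = 0.08; likelihood ratio of a positive = 0.71/0.08 = 8.875.
Target posterior odds = 0.98/0.02 = 49.
Need (63/937) × 8.875ⁿ ≥ 49, i.e. 8.875ⁿ ≥ 6559/9.
8.875³ = 357911/512 falls short of 6559/9 but 8.875⁴ = 25411681/4096 reaches it, so n = 4.

4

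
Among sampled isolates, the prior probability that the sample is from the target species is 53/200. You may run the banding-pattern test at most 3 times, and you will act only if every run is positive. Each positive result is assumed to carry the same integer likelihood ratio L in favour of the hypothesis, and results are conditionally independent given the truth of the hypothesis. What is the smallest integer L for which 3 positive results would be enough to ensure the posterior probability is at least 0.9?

Prior odds = 0.265/0.735 = 53/147.
Target odds = 0.9/0.1 = 9.
Need L³ ≥ 9 ÷ (53/147) = 1323/53.
2³ = 8 < 1323/53 ≤ 27 = 3³, so L = 3.

3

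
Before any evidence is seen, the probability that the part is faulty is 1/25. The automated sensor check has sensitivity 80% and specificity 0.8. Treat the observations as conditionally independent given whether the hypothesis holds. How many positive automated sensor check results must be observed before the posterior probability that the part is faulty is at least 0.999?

8

Prior odds = 0.04/0.96 = 1/24.
False-positive rate = 1 − 0.8 = 0.2; likelihood ratio of a positive = 0.8/0.2 = 4.
Target odds: 0.999 ÷ 0.001 = 999.
Need (1/24) × 4ⁿ ≥ 999, i.e. 4ⁿ ≥ 23976.
4⁷ = 16384 falls short of 23976 but 4⁸ = 65536 reaches it, so n = 8.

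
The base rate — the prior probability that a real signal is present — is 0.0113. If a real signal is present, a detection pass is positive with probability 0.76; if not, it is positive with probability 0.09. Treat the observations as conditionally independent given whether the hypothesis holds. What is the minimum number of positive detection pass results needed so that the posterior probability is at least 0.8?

3

Prior odds = 0.0113/0.9887 = 113/9887.
Likelihood ratio of a positive = 0.76/0.09 = 76/9.
Target odds: 0.8 ÷ 0.2 = 4.
Need (113/9887) × (76/9)ⁿ ≥ 4, i.e. (76/9)ⁿ ≥ 39548/113.
(76/9)² = 5776/81 falls short of 39548/113 but (76/9)³ = 438976/729 reaches it, so n = 3.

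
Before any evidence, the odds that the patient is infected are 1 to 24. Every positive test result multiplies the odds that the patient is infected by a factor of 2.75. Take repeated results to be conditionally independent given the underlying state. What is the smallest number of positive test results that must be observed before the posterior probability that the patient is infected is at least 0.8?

5

Prior odds = 1/24.
Likelihood ratio per positive test result = 2.75.
Target odds: 0.8 ÷ 0.2 = 4.
Require 2.75ⁿ ≥ 4 ÷ (1/24) = 96.
2.75⁴ = 57.19140625 falls short of 96 but 2.75⁵ = 161051/1024 reaches it, so n = 5.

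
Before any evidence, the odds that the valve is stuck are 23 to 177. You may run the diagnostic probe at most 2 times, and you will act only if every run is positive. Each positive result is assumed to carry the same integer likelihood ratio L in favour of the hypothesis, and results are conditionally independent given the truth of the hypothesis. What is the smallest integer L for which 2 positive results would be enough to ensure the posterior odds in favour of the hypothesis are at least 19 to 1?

13

Prior odds = 23/177.
Target odds = 19.
Need L² ≥ 19 ÷ (23/177) = 3363/23.
12² = 144 < 3363/23 ≤ 169 = 13², so L = 13.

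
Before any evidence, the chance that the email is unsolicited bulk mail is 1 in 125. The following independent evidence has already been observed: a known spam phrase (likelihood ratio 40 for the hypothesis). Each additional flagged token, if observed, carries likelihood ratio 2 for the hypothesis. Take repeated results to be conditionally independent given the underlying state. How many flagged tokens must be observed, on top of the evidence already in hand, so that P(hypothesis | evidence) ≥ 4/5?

Prior odds = 0.008/0.992 = 1/124.
Bayes factor of the evidence already in hand = 40.
Odds after that evidence = (1/124) × 40 = 10/31.
Target odds = 0.8/0.2 = 4.
Need 2ⁿ ≥ 4 ÷ (10/31) = 12.4.
2³ = 8 falls short of 12.4 but 2⁴ = 16 reaches it, so n = 4.

4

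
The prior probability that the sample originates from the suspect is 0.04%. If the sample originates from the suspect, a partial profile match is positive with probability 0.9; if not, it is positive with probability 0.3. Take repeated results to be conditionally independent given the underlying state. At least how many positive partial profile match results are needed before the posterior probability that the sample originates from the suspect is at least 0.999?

14

Prior odds: 0.0004 ÷ 0.9996 = 1/2499.
Likelihood ratio of a positive = 0.9/0.3 = 3.
Target posterior odds = 0.999/0.001 = 999.
Need (1/2499) × 3ⁿ ≥ 999, i.e. 3ⁿ ≥ 2496501.
3¹³ = 1594323 falls short of 2496501 but 3¹⁴ = 4782969 reaches it, so n = 14.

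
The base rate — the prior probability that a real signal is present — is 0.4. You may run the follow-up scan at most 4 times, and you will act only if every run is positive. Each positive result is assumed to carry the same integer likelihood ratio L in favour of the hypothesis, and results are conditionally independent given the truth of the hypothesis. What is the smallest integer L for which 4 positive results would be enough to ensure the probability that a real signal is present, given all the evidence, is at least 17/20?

2

Prior odds = 0.4/0.6 = 2/3.
Target odds = 0.85/0.15 = 17/3.
Need L⁴ ≥ 17/3 ÷ (2/3) = 8.5.
1⁴ = 1 < 8.5 ≤ 16 = 2⁴, so L = 2.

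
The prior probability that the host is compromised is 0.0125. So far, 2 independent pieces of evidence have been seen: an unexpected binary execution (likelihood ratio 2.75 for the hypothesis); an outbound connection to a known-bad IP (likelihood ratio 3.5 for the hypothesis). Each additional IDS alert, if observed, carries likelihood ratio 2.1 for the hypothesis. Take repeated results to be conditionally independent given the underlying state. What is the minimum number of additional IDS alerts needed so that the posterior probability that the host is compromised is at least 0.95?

Prior odds = 0.0125/0.9875 = 1/79.
Combined Bayes factor of the evidence already in hand = 2.75 × 3.5 = 9.625.
Odds after that evidence = (1/79) × 9.625 = 77/632.
Target odds = 0.95/0.05 = 19.
Need 2.1ⁿ ≥ 19 ÷ (77/632) = 12008/77.
2.1⁶ = 85766121/1000000 falls short of 12008/77 but 2.1⁷ ≈180.109 reaches it, so n = 7.

7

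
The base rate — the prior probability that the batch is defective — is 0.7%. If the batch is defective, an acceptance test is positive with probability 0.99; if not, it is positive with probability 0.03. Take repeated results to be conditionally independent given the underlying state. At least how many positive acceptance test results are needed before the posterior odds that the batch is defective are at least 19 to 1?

Prior odds = 0.007/0.993 = 7/993.
Likelihood ratio of a positive = 0.99/0.03 = 33.
Target odds = 19.
Require 33ⁿ ≥ 19 ÷ (7/993) = 18867/7.
33² = 1089 falls short of 18867/7 but 33³ = 35937 reaches it, so n = 3.

3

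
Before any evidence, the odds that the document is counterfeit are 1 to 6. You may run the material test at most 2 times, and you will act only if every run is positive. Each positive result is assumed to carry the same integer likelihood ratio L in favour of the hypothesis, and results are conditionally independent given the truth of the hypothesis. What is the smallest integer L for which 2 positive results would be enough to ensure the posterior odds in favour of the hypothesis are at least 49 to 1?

18

Prior odds = 1/6.
Target odds = 49.
Need L² ≥ 49 ÷ (1/6) = 294.
17² = 289 < 294 ≤ 324 = 18², so L = 18.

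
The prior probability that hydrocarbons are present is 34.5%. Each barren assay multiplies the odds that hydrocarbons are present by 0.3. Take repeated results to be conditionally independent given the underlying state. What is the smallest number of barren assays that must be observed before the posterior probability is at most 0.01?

4

Prior odds: 0.345 ÷ 0.655 = 69/131.
Likelihood ratio per barren assay = 0.3.
Target posterior odds = 0.01/0.99 = 1/99.
Need (69/131) × 0.3ⁿ ≤ 1/99, i.e. 0.3ⁿ ≤ 131/6831.
0.3³ = 0.027 is still above 131/6831 but 0.3⁴ = 0.0081 is at or below it, so n = 4.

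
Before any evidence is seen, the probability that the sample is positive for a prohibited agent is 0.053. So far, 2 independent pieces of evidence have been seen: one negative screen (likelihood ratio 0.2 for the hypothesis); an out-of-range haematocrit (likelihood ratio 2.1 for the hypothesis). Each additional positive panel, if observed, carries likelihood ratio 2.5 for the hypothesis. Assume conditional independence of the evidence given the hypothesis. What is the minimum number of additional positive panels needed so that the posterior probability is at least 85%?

6

Prior odds = 0.053/0.947 = 53/947.
Combined Bayes factor of the evidence already in hand = 0.2 × 2.1 = 0.42.
Odds after that evidence = (53/947) × 0.42 = 1113/47350.
Target odds = 0.85/0.15 = 17/3.
Need 2.5ⁿ ≥ 17/3 ÷ (1113/47350) = 804950/3339.
2.5⁵ = 97.65625 falls short of 804950/3339 but 2.5⁶ = 244.140625 reaches it, so n = 6.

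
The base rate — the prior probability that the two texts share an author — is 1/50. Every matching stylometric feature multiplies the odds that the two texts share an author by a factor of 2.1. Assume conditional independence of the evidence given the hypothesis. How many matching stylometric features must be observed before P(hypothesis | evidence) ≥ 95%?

10

Prior odds = 0.02/0.98 = 1/49.
Likelihood ratio per matching stylometric feature = 2.1.
Target odds: 0.95 ÷ 0.05 = 19.
Need (1/49) × 2.1ⁿ ≥ 19, i.e. 2.1ⁿ ≥ 931.
2.1⁹ ≈794.28 falls short of 931 but 2.1¹⁰ ≈1667.99 reaches it, so n = 10.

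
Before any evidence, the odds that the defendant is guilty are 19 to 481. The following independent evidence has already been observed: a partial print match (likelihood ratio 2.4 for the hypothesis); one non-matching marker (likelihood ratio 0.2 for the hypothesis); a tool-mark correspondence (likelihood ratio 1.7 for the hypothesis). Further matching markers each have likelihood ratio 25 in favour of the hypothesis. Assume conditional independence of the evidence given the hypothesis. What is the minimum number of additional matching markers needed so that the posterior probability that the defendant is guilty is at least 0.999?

4

Prior odds = 19/481.
Combined Bayes factor of the evidence already in hand = 2.4 × 0.2 × 1.7 = 0.816.
Odds after that evidence = (19/481) × 0.816 = 1938/60125.
Target odds = 0.999/0.001 = 999.
Need 25ⁿ ≥ 999 ÷ (1938/60125) = 20021625/646.
25³ = 15625 falls short of 20021625/646 but 25⁴ = 390625 reaches it, so n = 4.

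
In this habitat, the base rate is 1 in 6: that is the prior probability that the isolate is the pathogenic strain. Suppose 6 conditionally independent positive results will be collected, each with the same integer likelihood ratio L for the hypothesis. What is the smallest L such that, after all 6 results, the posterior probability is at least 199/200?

4

Prior odds = (1/6)/(5/6) = 0.2.
Target odds = 0.995/0.005 = 199.
Need L⁶ ≥ 199 ÷ 0.2 = 995.
3⁶ = 729 < 995 ≤ 4096 = 4⁶, so L = 4.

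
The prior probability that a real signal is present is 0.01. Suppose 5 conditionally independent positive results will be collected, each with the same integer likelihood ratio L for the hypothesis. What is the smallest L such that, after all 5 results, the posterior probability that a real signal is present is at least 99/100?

Prior odds = 0.01/0.99 = 1/99.
Target odds = 0.99/0.01 = 99.
Need L⁵ ≥ 99 ÷ (1/99) = 9801.
6⁵ = 7776 < 9801 ≤ 16807 = 7⁵, so L = 7.

7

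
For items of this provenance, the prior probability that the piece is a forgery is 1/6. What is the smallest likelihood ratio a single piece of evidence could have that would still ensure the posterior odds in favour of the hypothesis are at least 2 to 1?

Prior odds = (1/6)/(5/6) = 0.2.
Target odds = 2.
Required Bayes factor = 2 ÷ 0.2 = 10.

10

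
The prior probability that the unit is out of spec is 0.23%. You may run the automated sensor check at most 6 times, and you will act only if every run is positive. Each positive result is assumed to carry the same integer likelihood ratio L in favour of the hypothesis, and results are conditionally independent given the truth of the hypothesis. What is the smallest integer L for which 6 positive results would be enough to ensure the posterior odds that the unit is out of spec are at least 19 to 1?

Prior odds = 0.0023/0.9977 = 23/9977.
Target odds = 19.
Need L⁶ ≥ 19 ÷ (23/9977) = 189563/23.
4⁶ = 4096 < 189563/23 ≤ 15625 = 5⁶, so L = 5.

5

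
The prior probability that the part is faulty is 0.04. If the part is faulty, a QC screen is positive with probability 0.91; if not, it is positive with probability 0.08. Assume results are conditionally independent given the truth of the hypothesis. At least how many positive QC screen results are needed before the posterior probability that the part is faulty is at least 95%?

3

Prior odds = 0.04/0.96 = 1/24.
Likelihood ratio of a positive = 0.91/0.08 = 11.375.
Target odds: 0.95 ÷ 0.05 = 19.
Require 11.375ⁿ ≥ 19 ÷ (1/24) = 456.
11.375² = 129.390625 falls short of 456 but 11.375³ = 753571/512 reaches it, so n = 3.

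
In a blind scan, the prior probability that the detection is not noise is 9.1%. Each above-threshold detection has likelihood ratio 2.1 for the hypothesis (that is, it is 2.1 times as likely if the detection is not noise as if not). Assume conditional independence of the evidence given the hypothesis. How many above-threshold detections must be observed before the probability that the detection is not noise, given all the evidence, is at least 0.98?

9

Prior odds: 0.091 ÷ 0.909 = 91/909.
Likelihood ratio per above-threshold detection = 2.1.
Target posterior odds = 0.98/0.02 = 49.
Require 2.1ⁿ ≥ 49 ÷ (91/909) = 6363/13.
2.1⁸ ≈378.229 falls short of 6363/13 but 2.1⁹ ≈794.28 reaches it, so n = 9.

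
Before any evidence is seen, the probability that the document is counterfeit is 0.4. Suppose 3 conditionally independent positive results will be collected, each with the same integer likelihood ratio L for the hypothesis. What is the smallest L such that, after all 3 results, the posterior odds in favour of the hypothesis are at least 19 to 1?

4

Prior odds = 0.4/0.6 = 2/3.
Target odds = 19.
Need L³ ≥ 19 ÷ (2/3) = 28.5.
3³ = 27 < 28.5 ≤ 64 = 4³, so L = 4.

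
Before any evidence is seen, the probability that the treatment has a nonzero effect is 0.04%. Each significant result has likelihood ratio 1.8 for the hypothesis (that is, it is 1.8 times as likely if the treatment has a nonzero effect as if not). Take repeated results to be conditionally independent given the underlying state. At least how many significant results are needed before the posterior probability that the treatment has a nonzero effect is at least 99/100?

22

Prior odds = 0.0004/0.9996 = 1/2499.
Likelihood ratio per significant result = 1.8.
Target posterior odds = 0.99/0.01 = 99.
Require 1.8ⁿ ≥ 99 ÷ (1/2499) = 247401.
1.8²¹ ≈229468 falls short of 247401 but 1.8²² ≈413043 reaches it, so n = 22.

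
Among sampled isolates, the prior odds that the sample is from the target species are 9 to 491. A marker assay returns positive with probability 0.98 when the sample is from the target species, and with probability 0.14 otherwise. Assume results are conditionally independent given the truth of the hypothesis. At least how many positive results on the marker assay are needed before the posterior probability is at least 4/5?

Prior odds = 9/491.
Likelihood ratio of a positive result = 0.98/0.14 = 7.
Target posterior odds = 0.8/0.2 = 4.
Require 7ⁿ ≥ 4 ÷ (9/491) = 1964/9.
7² = 49 falls short of 1964/9 but 7³ = 343 reaches it, so n = 3.

3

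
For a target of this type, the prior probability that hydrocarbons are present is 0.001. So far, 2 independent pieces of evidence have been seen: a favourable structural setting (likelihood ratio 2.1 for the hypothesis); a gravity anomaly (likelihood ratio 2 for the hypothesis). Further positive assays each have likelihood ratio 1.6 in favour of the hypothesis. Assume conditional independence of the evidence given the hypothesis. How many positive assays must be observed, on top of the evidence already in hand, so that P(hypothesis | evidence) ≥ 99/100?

22

Prior odds = 0.001/0.999 = 1/999.
Combined Bayes factor of the evidence already in hand = 2.1 × 2 = 4.2.
Odds after that evidence = (1/999) × 4.2 = 7/1665.
Target odds = 0.99/0.01 = 99.
Need 1.6ⁿ ≥ 99 ÷ (7/1665) = 164835/7.
1.6²¹ ≈19342.8 falls short of 164835/7 but 1.6²² ≈30948.5 reaches it, so n = 22.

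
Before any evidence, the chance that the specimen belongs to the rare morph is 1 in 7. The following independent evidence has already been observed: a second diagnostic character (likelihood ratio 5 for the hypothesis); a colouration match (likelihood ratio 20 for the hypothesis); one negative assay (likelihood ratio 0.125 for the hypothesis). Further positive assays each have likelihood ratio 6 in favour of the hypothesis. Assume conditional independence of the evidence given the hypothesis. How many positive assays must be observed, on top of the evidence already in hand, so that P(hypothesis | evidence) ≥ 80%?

Prior odds = (1/7)/(6/7) = 1/6.
Combined Bayes factor of the evidence already in hand = 5 × 20 × 0.125 = 12.5.
Odds after that evidence = (1/6) × 12.5 = 25/12.
Target odds = 0.8/0.2 = 4.
Need 6ⁿ ≥ 4 ÷ (25/12) = 1.92.
6¹ = 6, which meets the required 1.92; so n = 1.

1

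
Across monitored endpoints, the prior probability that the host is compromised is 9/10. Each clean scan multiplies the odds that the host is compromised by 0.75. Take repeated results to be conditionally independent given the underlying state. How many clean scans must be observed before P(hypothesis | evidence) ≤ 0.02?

22

Prior odds: 0.9 ÷ 0.1 = 9.
Likelihood ratio per clean scan = 0.75.
Target odds: 0.02 ÷ 0.98 = 1/49.
Require 0.75ⁿ ≤ 1/49 ÷ 9 = 1/441.
0.75²¹ ≈0.00237841 is still above 1/441 but 0.75²² ≈0.00178381 is at or below it, so n = 22.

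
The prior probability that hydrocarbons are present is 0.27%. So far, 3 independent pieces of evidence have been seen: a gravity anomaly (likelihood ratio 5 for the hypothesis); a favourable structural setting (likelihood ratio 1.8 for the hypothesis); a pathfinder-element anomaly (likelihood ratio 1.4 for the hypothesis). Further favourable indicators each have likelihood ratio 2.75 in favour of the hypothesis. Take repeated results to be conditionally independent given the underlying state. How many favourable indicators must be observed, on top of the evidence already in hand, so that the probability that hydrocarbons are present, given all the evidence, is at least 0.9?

Prior odds = 0.0027/0.9973 = 27/9973.
Combined Bayes factor of the evidence already in hand = 5 × 1.8 × 1.4 = 12.6.
Odds after that evidence = (27/9973) × 12.6 = 1701/49865.
Target odds = 0.9/0.1 = 9.
Need 2.75ⁿ ≥ 9 ÷ (1701/49865) = 49865/189.
2.75⁵ = 161051/1024 falls short of 49865/189 but 2.75⁶ = 1771561/4096 reaches it, so n = 6.

6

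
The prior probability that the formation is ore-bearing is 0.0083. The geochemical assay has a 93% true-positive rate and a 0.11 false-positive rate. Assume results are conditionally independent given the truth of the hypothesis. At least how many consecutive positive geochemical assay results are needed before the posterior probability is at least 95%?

Prior odds: 0.0083 ÷ 0.9917 = 83/9917.
Likelihood ratio of a positive result = 0.93/0.11 = 93/11.
Target posterior odds = 0.95/0.05 = 19.
Require (93/11)ⁿ ≥ 19 ÷ (83/9917) = 188423/83.
(93/11)³ = 804357/1331 falls short of 188423/83 but (93/11)⁴ = 74805201/14641 reaches it, so n = 4.

4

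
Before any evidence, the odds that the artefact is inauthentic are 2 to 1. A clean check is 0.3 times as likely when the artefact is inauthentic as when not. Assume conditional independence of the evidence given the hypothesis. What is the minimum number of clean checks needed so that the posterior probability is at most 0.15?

3

Prior odds = 2.
Likelihood ratio per clean check = 0.3.
Target odds: 0.15 ÷ 0.85 = 3/17.
Need 2 × 0.3ⁿ ≤ 3/17, i.e. 0.3ⁿ ≤ 3/34.
0.3² = 0.09 is still above 3/34 but 0.3³ = 0.027 is at or below it, so n = 3.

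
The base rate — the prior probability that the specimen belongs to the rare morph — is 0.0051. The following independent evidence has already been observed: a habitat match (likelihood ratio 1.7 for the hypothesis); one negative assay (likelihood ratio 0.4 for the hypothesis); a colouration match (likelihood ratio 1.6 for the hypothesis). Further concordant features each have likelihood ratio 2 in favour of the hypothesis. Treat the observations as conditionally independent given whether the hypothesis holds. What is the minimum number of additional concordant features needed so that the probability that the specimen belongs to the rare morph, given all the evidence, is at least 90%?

11

Prior odds = 0.0051/0.9949 = 51/9949.
Combined Bayes factor of the evidence already in hand = 1.7 × 0.4 × 1.6 = 1.088.
Odds after that evidence = (51/9949) × 1.088 = 6936/1243625.
Target odds = 0.9/0.1 = 9.
Need 2ⁿ ≥ 9 ÷ (6936/1243625) = 3730875/2312.
2¹⁰ = 1024 falls short of 3730875/2312 but 2¹¹ = 2048 reaches it, so n = 11.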